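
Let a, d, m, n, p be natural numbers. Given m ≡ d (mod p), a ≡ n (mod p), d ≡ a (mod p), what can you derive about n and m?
n ≡ m (mod p)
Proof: m ≡ d (mod p) and d ≡ a (mod p), hence m ≡ a (mod p). a ≡ n (mod p), so m ≡ n (mod p). Then n ≡ m (mod p).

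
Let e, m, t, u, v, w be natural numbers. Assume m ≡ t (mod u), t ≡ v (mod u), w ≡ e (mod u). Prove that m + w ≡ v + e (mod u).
Because m ≡ t (mod u) and t ≡ v (mod u), m ≡ v (mod u). From w ≡ e (mod u), by adding congruences, m + w ≡ v + e (mod u).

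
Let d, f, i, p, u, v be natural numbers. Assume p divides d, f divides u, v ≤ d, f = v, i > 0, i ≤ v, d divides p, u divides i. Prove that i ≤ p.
Because f = v and f divides u, v divides u. u divides i, so v divides i. Since i > 0, v ≤ i. Since i ≤ v, v = i. d divides p and p divides d, therefore d = p. v ≤ d, so v ≤ p. v = i, so i ≤ p.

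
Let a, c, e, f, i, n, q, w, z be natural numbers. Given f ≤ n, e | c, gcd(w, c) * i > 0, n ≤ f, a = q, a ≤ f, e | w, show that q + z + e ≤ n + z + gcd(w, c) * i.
f ≤ n and n ≤ f, hence f = n. Since a ≤ f, a ≤ n. Since a = q, q ≤ n. Then q + z ≤ n + z. e | w and e | c, hence e | gcd(w, c). Then e | gcd(w, c) * i. gcd(w, c) * i > 0, so e ≤ gcd(w, c) * i. q + z ≤ n + z, so q + z + e ≤ n + z + gcd(w, c) * i.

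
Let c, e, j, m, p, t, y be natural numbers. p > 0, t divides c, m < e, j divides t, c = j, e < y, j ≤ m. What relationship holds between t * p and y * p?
t * p < y * p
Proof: From c = j and t divides c, t divides j. Since j divides t, j = t. Since j ≤ m, t ≤ m. Since m < e and e < y, m < y. From t ≤ m, t < y. Combined with p > 0, by multiplying by a positive, t * p < y * p.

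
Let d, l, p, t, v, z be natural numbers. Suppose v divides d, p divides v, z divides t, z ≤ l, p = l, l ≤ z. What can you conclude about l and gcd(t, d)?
l divides gcd(t, d)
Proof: Because z ≤ l and l ≤ z, z = l. Since z divides t, l divides t. From p divides v and v divides d, p divides d. p = l, so l divides d. Since l divides t, l divides gcd(t, d).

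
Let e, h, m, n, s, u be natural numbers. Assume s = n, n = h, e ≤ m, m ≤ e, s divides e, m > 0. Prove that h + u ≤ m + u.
Since s = n and n = h, s = h. Since e ≤ m and m ≤ e, e = m. Since s divides e, s divides m. Since s = h, h divides m. m > 0, so h ≤ m. Then h + u ≤ m + u.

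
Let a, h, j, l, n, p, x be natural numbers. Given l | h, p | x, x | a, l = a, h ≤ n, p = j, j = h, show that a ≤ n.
From p = j and j = h, p = h. Since p | x, h | x. Because x | a, h | a. l = a and l | h, hence a | h. From h | a, h = a. Since h ≤ n, a ≤ n.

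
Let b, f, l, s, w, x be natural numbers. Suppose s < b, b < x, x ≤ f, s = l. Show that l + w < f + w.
s = l and s < b, so l < b. Because b < x and x ≤ f, b < f. l < b, so l < f. Then l + w < f + w.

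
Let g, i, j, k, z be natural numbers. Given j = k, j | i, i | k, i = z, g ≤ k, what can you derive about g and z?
g ≤ z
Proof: j = k and j | i, therefore k | i. Since i | k, k = i. Since i = z, k = z. Since g ≤ k, g ≤ z.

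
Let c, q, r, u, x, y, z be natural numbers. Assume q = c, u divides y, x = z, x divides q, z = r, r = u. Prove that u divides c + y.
Since z = r and r = u, z = u. From x = z and x divides q, z divides q. q = c, so z divides c. Because z = u, u divides c. Since u divides y, u divides c + y.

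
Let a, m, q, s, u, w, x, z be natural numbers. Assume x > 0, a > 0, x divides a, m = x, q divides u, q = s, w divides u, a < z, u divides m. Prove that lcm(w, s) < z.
q = s and q divides u, therefore s divides u. Since w divides u, lcm(w, s) divides u. Because m = x and u divides m, u divides x. Since lcm(w, s) divides u, lcm(w, s) divides x. x > 0, so lcm(w, s) ≤ x. x divides a and a > 0, so x ≤ a. Since a < z, x < z. Since lcm(w, s) ≤ x, lcm(w, s) < z.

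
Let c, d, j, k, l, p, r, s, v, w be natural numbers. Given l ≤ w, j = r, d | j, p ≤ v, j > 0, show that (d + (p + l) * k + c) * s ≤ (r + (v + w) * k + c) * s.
d | j and j > 0, so d ≤ j. Since j = r, d ≤ r. p ≤ v and l ≤ w, therefore p + l ≤ v + w. Then (p + l) * k ≤ (v + w) * k. d ≤ r, so d + (p + l) * k ≤ r + (v + w) * k. Then d + (p + l) * k + c ≤ r + (v + w) * k + c. Then (d + (p + l) * k + c) * s ≤ (r + (v + w) * k + c) * s.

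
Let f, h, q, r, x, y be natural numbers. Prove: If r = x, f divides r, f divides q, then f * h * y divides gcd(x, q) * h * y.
Because r = x and f divides r, f divides x. f divides q, so f divides gcd(x, q). Then f * h divides gcd(x, q) * h. Then f * h * y divides gcd(x, q) * h * y.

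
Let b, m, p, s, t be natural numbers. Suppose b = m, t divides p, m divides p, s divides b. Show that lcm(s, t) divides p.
From b = m and s divides b, s divides m. Because m divides p, s divides p. Since t divides p, lcm(s, t) divides p.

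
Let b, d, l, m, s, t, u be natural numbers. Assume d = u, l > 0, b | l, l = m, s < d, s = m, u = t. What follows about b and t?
b < t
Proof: b | l and l > 0, so b ≤ l. Since l = m, b ≤ m. d = u and u = t, thus d = t. Since s < d, s < t. Since s = m, m < t. b ≤ m, so b < t.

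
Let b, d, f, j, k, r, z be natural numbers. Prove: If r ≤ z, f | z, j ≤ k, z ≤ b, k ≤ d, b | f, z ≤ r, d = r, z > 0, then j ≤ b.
r ≤ z and z ≤ r, therefore r = z. d = r, so d = z. Since b | f and f | z, b | z. Since z > 0, b ≤ z. z ≤ b, so z = b. d = z, so d = b. k ≤ d, so k ≤ b. Since j ≤ k, j ≤ b.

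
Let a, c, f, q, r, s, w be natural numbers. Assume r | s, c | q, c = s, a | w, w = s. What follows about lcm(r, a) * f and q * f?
lcm(r, a) * f | q * f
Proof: w = s and a | w, hence a | s. r | s, so lcm(r, a) | s. Since c = s and c | q, s | q. Since lcm(r, a) | s, lcm(r, a) | q. Then lcm(r, a) * f | q * f.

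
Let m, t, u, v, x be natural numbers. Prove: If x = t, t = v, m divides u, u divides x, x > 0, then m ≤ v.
x = t and t = v, therefore x = v. m divides u and u divides x, hence m divides x. Because x > 0, m ≤ x. x = v, so m ≤ v.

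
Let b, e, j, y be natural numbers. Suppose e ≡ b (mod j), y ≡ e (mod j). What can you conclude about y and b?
y ≡ b (mod j)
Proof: y ≡ e (mod j) and e ≡ b (mod j). By transitivity, y ≡ b (mod j).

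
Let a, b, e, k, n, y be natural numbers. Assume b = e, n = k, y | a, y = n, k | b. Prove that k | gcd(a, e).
y = n and n = k, hence y = k. y | a, so k | a. b = e and k | b, therefore k | e. k | a, so k | gcd(a, e).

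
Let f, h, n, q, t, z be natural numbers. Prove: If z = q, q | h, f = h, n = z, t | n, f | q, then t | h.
f = h and f | q, so h | q. q | h, so q = h. n = z and t | n, so t | z. z = q, so t | q. q = h, so t | h.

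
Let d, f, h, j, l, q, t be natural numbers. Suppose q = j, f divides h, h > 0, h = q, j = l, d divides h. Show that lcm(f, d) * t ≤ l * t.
Since h = q and q = j, h = j. f divides h and d divides h, thus lcm(f, d) divides h. h > 0, so lcm(f, d) ≤ h. h = j, so lcm(f, d) ≤ j. Since j = l, lcm(f, d) ≤ l. By multiplying by a non-negative, lcm(f, d) * t ≤ l * t.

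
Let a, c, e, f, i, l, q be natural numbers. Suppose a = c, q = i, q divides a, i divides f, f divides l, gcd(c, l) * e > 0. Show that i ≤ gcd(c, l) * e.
q = i and q divides a, so i divides a. Since a = c, i divides c. i divides f and f divides l, therefore i divides l. i divides c, so i divides gcd(c, l). Then i divides gcd(c, l) * e. Since gcd(c, l) * e > 0, i ≤ gcd(c, l) * e.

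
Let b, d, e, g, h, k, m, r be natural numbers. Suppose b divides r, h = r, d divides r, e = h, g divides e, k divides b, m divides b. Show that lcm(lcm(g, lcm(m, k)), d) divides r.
Because e = h and h = r, e = r. Since g divides e, g divides r. Because m divides b and k divides b, lcm(m, k) divides b. Since b divides r, lcm(m, k) divides r. Since g divides r, lcm(g, lcm(m, k)) divides r. Because d divides r, lcm(lcm(g, lcm(m, k)), d) divides r.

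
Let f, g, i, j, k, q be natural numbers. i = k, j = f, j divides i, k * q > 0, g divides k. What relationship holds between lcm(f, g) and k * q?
lcm(f, g) ≤ k * q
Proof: j = f and j divides i, so f divides i. Because i = k, f divides k. From g divides k, lcm(f, g) divides k. Then lcm(f, g) divides k * q. k * q > 0, so lcm(f, g) ≤ k * q.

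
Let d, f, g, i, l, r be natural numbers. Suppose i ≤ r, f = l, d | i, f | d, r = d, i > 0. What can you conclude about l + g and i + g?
l + g ≤ i + g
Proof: Since d | i and i > 0, d ≤ i. Because r = d and i ≤ r, i ≤ d. Since d ≤ i, d = i. Since f | d, f | i. Since i > 0, f ≤ i. Since f = l, l ≤ i. Then l + g ≤ i + g.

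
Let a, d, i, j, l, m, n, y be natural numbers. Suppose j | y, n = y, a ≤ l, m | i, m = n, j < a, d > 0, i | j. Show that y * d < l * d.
m = n and m | i, thus n | i. i | j, so n | j. Since n = y, y | j. Since j | y, j = y. Since j < a and a ≤ l, j < l. j = y, so y < l. Since d > 0, y * d < l * d.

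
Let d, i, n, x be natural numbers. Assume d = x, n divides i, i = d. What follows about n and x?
n divides x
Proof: i = d and n divides i, so n divides d. d = x, so n divides x.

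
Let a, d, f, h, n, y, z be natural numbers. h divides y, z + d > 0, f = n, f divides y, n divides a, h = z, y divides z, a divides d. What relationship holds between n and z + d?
n ≤ z + d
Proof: From h = z and h divides y, z divides y. From y divides z, y = z. Since f divides y, f divides z. f = n, so n divides z. Because n divides a and a divides d, n divides d. Since n divides z, n divides z + d. Since z + d > 0, n ≤ z + d.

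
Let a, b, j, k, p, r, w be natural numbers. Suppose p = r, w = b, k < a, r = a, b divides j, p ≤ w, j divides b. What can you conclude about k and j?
k < j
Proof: b divides j and j divides b, hence b = j. w = b, so w = j. Because p = r and r = a, p = a. Since p ≤ w, a ≤ w. Since k < a, k < w. Since w = j, k < j.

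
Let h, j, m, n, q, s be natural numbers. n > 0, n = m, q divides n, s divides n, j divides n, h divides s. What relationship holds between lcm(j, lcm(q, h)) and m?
lcm(j, lcm(q, h)) ≤ m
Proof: h divides s and s divides n, hence h divides n. q divides n, so lcm(q, h) divides n. j divides n, so lcm(j, lcm(q, h)) divides n. Since n > 0, lcm(j, lcm(q, h)) ≤ n. Since n = m, lcm(j, lcm(q, h)) ≤ m.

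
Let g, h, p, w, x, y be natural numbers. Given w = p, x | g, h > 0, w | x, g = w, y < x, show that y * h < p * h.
g = w and x | g, hence x | w. w | x, so x = w. Since y < x, y < w. Since w = p, y < p. h > 0, so y * h < p * h.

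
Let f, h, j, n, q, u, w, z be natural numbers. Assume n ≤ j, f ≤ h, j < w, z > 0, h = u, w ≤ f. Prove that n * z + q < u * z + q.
n ≤ j and j < w, hence n < w. w ≤ f, so n < f. h = u and f ≤ h, so f ≤ u. Since n < f, n < u. z > 0, so n * z < u * z. Then n * z + q < u * z + q.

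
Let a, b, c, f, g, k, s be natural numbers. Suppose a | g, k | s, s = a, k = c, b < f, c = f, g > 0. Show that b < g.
Because k = c and c = f, k = f. Since s = a and k | s, k | a. k = f, so f | a. a | g, so f | g. g > 0, so f ≤ g. Since b < f, b < g.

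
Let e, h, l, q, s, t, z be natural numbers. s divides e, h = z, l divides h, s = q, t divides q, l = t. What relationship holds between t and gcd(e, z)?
t divides gcd(e, z)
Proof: s = q and s divides e, so q divides e. t divides q, so t divides e. Because h = z and l divides h, l divides z. Since l = t, t divides z. Since t divides e, t divides gcd(e, z).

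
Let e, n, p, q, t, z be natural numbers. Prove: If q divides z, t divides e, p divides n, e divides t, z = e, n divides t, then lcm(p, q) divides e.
Because t divides e and e divides t, t = e. p divides n and n divides t, hence p divides t. From t = e, p divides e. Because z = e and q divides z, q divides e. Since p divides e, lcm(p, q) divides e.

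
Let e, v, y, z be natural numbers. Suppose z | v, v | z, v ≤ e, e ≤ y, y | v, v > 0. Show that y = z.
z | v and v | z, so z = v. v ≤ e and e ≤ y, therefore v ≤ y. y | v and v > 0, thus y ≤ v. v ≤ y, so v = y. z = v, so z = y. Then y = z.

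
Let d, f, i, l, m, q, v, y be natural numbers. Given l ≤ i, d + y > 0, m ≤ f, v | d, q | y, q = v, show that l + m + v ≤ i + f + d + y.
Because q = v and q | y, v | y. Since v | d, v | d + y. d + y > 0, so v ≤ d + y. From m ≤ f, m + v ≤ f + d + y. Since l ≤ i, l + m + v ≤ i + f + d + y.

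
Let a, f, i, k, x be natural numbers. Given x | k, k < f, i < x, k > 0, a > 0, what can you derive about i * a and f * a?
i * a < f * a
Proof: x | k and k > 0, hence x ≤ k. Since k < f, x < f. Since i < x, i < f. a > 0, so i * a < f * a.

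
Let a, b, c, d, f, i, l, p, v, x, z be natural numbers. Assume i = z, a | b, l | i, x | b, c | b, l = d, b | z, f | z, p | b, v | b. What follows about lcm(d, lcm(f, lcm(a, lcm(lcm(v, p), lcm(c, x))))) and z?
lcm(d, lcm(f, lcm(a, lcm(lcm(v, p), lcm(c, x))))) | z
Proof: l = d and l | i, therefore d | i. i = z, so d | z. Since v | b and p | b, lcm(v, p) | b. c | b and x | b, thus lcm(c, x) | b. lcm(v, p) | b, so lcm(lcm(v, p), lcm(c, x)) | b. a | b, so lcm(a, lcm(lcm(v, p), lcm(c, x))) | b. Because b | z, lcm(a, lcm(lcm(v, p), lcm(c, x))) | z. f | z, so lcm(f, lcm(a, lcm(lcm(v, p), lcm(c, x)))) | z. d | z, so lcm(d, lcm(f, lcm(a, lcm(lcm(v, p), lcm(c, x))))) | z.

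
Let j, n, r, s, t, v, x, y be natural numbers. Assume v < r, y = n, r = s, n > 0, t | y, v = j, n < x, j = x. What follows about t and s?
t < s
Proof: Since y = n and t | y, t | n. n > 0, so t ≤ n. Since n < x, t < x. Since v = j and j = x, v = x. Since v < r, x < r. Since r = s, x < s. Since t < x, t < s.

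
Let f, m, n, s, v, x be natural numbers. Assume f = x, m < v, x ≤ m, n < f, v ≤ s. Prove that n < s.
f = x and n < f, hence n < x. x ≤ m and m < v, so x < v. Since n < x, n < v. v ≤ s, so n < s.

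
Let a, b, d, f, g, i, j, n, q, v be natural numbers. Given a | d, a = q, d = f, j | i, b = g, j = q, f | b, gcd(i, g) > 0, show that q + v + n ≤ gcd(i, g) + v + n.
j = q and j | i, thus q | i. a = q and a | d, thus q | d. d = f, so q | f. Because b = g and f | b, f | g. q | f, so q | g. Since q | i, q | gcd(i, g). Since gcd(i, g) > 0, q ≤ gcd(i, g). Then q + v ≤ gcd(i, g) + v. Then q + v + n ≤ gcd(i, g) + v + n.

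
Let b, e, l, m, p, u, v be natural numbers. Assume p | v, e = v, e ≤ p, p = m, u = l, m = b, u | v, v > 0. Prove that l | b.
From e = v and e ≤ p, v ≤ p. Because p | v and v > 0, p ≤ v. v ≤ p, so v = p. Because p = m, v = m. Since m = b, v = b. u = l and u | v, so l | v. v = b, so l | b.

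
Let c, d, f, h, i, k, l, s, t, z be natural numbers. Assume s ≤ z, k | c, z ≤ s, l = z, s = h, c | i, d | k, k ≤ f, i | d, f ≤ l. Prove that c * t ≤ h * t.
From c | i and i | d, c | d. d | k, so c | k. Since k | c, k = c. From z ≤ s and s ≤ z, z = s. From l = z, l = s. s = h, so l = h. k ≤ f and f ≤ l, thus k ≤ l. Since l = h, k ≤ h. k = c, so c ≤ h. Then c * t ≤ h * t.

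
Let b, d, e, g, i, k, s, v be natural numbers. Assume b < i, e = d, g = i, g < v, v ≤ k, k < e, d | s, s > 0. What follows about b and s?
b < s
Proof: From g = i and g < v, i < v. v ≤ k and k < e, therefore v < e. Since i < v, i < e. e = d, so i < d. b < i, so b < d. From d | s and s > 0, d ≤ s. Since b < d, b < s.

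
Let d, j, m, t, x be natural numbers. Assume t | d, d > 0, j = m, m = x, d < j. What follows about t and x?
t < x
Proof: Because t | d and d > 0, t ≤ d. From j = m and m = x, j = x. Since d < j, d < x. Since t ≤ d, t < x.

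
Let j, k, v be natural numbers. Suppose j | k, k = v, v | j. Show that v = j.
Because k = v and j | k, j | v. Since v | j, v = j.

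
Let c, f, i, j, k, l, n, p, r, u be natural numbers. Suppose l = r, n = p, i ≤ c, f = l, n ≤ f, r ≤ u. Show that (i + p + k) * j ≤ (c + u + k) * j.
Because f = l and l = r, f = r. Because n = p and n ≤ f, p ≤ f. Since f = r, p ≤ r. Since r ≤ u, p ≤ u. Then p + k ≤ u + k. Since i ≤ c, i + p + k ≤ c + u + k. By multiplying by a non-negative, (i + p + k) * j ≤ (c + u + k) * j.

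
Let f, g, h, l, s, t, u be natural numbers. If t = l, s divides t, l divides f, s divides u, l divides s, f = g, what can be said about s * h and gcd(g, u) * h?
s * h divides gcd(g, u) * h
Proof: Since t = l and s divides t, s divides l. l divides s, so l = s. f = g and l divides f, so l divides g. From l = s, s divides g. s divides u, so s divides gcd(g, u). Then s * h divides gcd(g, u) * h.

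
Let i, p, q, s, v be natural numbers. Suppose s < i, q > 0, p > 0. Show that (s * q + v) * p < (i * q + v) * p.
s < i and q > 0, so s * q < i * q. Then s * q + v < i * q + v. Since p > 0, (s * q + v) * p < (i * q + v) * p.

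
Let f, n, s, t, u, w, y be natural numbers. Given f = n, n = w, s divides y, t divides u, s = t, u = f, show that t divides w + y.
f = n and n = w, so f = w. Since u = f and t divides u, t divides f. Since f = w, t divides w. Because s = t and s divides y, t divides y. Since t divides w, t divides w + y.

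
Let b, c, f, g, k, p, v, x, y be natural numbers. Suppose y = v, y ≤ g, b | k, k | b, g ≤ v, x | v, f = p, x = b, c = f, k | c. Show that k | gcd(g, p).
Since y = v and y ≤ g, v ≤ g. Since g ≤ v, v = g. Since b | k and k | b, b = k. Since x = b and x | v, b | v. b = k, so k | v. v = g, so k | g. c = f and f = p, hence c = p. Since k | c, k | p. k | g, so k | gcd(g, p).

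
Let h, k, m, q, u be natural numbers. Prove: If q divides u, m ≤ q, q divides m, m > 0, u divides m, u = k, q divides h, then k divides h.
q divides m and m > 0, hence q ≤ m. m ≤ q, so m = q. u divides m, so u divides q. q divides u, so q = u. Since u = k, q = k. q divides h, so k divides h.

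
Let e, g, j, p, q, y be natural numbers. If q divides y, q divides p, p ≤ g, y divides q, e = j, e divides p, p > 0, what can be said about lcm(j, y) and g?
lcm(j, y) ≤ g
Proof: From e = j and e divides p, j divides p. Since q divides y and y divides q, q = y. q divides p, so y divides p. Since j divides p, lcm(j, y) divides p. p > 0, so lcm(j, y) ≤ p. p ≤ g, so lcm(j, y) ≤ g.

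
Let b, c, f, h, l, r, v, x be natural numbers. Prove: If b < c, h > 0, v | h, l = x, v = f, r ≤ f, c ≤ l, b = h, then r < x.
Since v = f and v | h, f | h. h > 0, so f ≤ h. Since r ≤ f, r ≤ h. Because l = x and c ≤ l, c ≤ x. b < c, so b < x. Since b = h, h < x. Since r ≤ h, r < x.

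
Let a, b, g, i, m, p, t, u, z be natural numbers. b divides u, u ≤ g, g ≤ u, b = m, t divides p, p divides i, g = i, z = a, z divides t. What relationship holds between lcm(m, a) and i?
lcm(m, a) divides i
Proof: u ≤ g and g ≤ u, so u = g. Since g = i, u = i. b = m and b divides u, so m divides u. Because u = i, m divides i. z = a and z divides t, therefore a divides t. Since t divides p, a divides p. Since p divides i, a divides i. m divides i, so lcm(m, a) divides i.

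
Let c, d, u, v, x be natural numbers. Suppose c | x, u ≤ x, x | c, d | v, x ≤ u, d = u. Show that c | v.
From u ≤ x and x ≤ u, u = x. Since x | c and c | x, x = c. u = x, so u = c. From d = u and d | v, u | v. Since u = c, c | v.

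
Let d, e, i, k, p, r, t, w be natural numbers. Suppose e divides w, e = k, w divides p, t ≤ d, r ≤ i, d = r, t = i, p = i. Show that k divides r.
From d = r and t ≤ d, t ≤ r. t = i, so i ≤ r. r ≤ i, so i = r. p = i, so p = r. e divides w and w divides p, thus e divides p. Since e = k, k divides p. Since p = r, k divides r.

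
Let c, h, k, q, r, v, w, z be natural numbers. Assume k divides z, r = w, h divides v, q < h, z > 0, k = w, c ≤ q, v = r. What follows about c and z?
c < z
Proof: c ≤ q and q < h, so c < h. v = r and r = w, thus v = w. h divides v, so h divides w. From k = w and k divides z, w divides z. Since h divides w, h divides z. z > 0, so h ≤ z. Since c < h, c < z.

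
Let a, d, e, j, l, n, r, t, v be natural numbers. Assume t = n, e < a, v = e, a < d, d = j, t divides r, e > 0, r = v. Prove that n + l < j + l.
r = v and v = e, thus r = e. Since t = n and t divides r, n divides r. r = e, so n divides e. e > 0, so n ≤ e. d = j and a < d, hence a < j. e < a, so e < j. n ≤ e, so n < j. Then n + l < j + l.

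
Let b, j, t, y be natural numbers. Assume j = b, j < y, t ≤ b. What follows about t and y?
t < y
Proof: j = b and j < y, thus b < y. Since t ≤ b, t < y.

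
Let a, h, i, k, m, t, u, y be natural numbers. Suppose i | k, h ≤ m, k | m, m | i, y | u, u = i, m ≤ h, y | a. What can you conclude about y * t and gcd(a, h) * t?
y * t | gcd(a, h) * t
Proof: i | k and k | m, thus i | m. Since m | i, i = m. m ≤ h and h ≤ m, so m = h. Since i = m, i = h. u = i and y | u, hence y | i. Because i = h, y | h. y | a, so y | gcd(a, h). Then y * t | gcd(a, h) * t.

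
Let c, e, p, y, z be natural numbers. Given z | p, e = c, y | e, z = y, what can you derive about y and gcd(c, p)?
y | gcd(c, p)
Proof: From e = c and y | e, y | c. Since z = y and z | p, y | p. y | c, so y | gcd(c, p).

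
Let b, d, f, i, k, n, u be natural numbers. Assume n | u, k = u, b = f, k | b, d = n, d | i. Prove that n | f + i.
b = f and k | b, hence k | f. k = u, so u | f. n | u, so n | f. d = n and d | i, thus n | i. n | f, so n | f + i.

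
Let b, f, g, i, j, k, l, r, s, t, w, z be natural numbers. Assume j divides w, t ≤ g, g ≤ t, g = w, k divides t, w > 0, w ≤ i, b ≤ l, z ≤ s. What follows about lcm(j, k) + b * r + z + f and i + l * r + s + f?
lcm(j, k) + b * r + z + f ≤ i + l * r + s + f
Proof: From t ≤ g and g ≤ t, t = g. Since g = w, t = w. k divides t, so k divides w. Because j divides w, lcm(j, k) divides w. Since w > 0, lcm(j, k) ≤ w. Since w ≤ i, lcm(j, k) ≤ i. b ≤ l. By multiplying by a non-negative, b * r ≤ l * r. lcm(j, k) ≤ i, so lcm(j, k) + b * r ≤ i + l * r. z ≤ s, so z + f ≤ s + f. lcm(j, k) + b * r ≤ i + l * r, so lcm(j, k) + b * r + z + f ≤ i + l * r + s + f.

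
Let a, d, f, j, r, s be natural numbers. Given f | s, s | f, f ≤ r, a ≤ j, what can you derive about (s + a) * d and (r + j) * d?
(s + a) * d ≤ (r + j) * d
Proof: From f | s and s | f, f = s. f ≤ r, so s ≤ r. Since a ≤ j, s + a ≤ r + j. Then (s + a) * d ≤ (r + j) * d.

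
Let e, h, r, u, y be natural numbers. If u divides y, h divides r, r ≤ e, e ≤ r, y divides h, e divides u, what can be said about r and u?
r = u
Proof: From u divides y and y divides h, u divides h. h divides r, so u divides r. e ≤ r and r ≤ e, therefore e = r. e divides u, so r divides u. Since u divides r, u = r. Then r = u.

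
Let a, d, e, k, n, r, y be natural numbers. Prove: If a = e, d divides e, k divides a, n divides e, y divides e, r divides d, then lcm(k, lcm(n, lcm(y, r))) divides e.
a = e and k divides a, so k divides e. Since r divides d and d divides e, r divides e. Since y divides e, lcm(y, r) divides e. Since n divides e, lcm(n, lcm(y, r)) divides e. Since k divides e, lcm(k, lcm(n, lcm(y, r))) divides e.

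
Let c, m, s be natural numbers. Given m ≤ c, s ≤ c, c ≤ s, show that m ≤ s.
Since c ≤ s and s ≤ c, c = s. m ≤ c, so m ≤ s.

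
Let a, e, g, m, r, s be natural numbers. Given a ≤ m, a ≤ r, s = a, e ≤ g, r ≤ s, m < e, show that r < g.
s = a and r ≤ s, hence r ≤ a. a ≤ r, so a = r. a ≤ m and m < e, therefore a < e. Because e ≤ g, a < g. Because a = r, r < g.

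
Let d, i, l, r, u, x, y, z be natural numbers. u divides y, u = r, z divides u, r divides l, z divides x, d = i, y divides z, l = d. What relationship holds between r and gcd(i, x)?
r divides gcd(i, x)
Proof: l = d and d = i, thus l = i. From r divides l, r divides i. u divides y and y divides z, therefore u divides z. From z divides u, z = u. z divides x, so u divides x. Since u = r, r divides x. r divides i, so r divides gcd(i, x).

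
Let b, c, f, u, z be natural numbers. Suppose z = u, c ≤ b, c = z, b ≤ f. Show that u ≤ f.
c ≤ b and b ≤ f, thus c ≤ f. c = z, so z ≤ f. z = u, so u ≤ f.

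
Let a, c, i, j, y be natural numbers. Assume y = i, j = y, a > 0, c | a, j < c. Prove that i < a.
j = y and y = i, hence j = i. c | a and a > 0, so c ≤ a. Since j < c, j < a. j = i, so i < a.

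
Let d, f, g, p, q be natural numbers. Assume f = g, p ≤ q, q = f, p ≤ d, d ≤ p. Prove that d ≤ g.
From q = f and f = g, q = g. p ≤ d and d ≤ p, therefore p = d. p ≤ q, so d ≤ q. q = g, so d ≤ g.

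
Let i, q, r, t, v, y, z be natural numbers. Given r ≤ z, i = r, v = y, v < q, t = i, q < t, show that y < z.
v = y and v < q, so y < q. Because t = i and i = r, t = r. Since q < t, q < r. Since r ≤ z, q < z. Since y < q, y < z.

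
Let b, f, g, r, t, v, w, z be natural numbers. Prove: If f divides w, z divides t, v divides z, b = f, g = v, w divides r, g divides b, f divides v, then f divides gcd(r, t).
Because f divides w and w divides r, f divides r. Because g = v and g divides b, v divides b. Since b = f, v divides f. f divides v, so v = f. Since v divides z and z divides t, v divides t. Since v = f, f divides t. Because f divides r, f divides gcd(r, t).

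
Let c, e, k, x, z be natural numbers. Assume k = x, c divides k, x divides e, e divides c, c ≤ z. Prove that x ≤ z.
k = x and c divides k, therefore c divides x. x divides e and e divides c, therefore x divides c. Since c divides x, c = x. c ≤ z, so x ≤ z.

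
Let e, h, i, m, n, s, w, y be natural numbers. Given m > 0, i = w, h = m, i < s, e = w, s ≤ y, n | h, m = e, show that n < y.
m = e and e = w, thus m = w. Since h = m and n | h, n | m. m > 0, so n ≤ m. m = w, so n ≤ w. Since i < s and s ≤ y, i < y. i = w, so w < y. Since n ≤ w, n < y.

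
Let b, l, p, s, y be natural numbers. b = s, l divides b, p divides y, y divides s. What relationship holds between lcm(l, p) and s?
lcm(l, p) divides s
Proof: b = s and l divides b, hence l divides s. p divides y and y divides s, thus p divides s. Since l divides s, lcm(l, p) divides s.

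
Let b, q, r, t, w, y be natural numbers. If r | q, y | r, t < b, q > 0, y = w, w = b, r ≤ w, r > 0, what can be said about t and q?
t < q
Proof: y | r and r > 0, hence y ≤ r. Since y = w, w ≤ r. r ≤ w, so r = w. Since w = b, r = b. r | q, so b | q. q > 0, so b ≤ q. Since t < b, t < q.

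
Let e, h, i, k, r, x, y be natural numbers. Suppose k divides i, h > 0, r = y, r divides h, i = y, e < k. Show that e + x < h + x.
i = y and k divides i, therefore k divides y. r = y and r divides h, hence y divides h. Since k divides y, k divides h. Since h > 0, k ≤ h. Since e < k, e < h. Then e + x < h + x.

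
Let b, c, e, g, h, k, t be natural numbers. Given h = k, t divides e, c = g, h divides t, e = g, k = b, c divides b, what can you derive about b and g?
b = g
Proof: From h = k and k = b, h = b. h divides t and t divides e, so h divides e. e = g, so h divides g. h = b, so b divides g. Since c = g and c divides b, g divides b. Since b divides g, b = g.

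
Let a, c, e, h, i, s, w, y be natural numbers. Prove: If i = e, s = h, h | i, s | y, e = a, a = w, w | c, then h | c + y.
From i = e and e = a, i = a. a = w, so i = w. Since h | i, h | w. Since w | c, h | c. From s = h and s | y, h | y. h | c, so h | c + y.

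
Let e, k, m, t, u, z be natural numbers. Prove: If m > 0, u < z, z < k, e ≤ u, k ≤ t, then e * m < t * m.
z < k and k ≤ t, thus z < t. u < z, so u < t. e ≤ u, so e < t. From m > 0, by multiplying by a positive, e * m < t * m.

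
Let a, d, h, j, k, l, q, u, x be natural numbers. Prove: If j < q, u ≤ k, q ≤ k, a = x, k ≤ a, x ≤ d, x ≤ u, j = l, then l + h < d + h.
j < q and q ≤ k, therefore j < k. j = l, so l < k. From x ≤ u and u ≤ k, x ≤ k. Because a = x and k ≤ a, k ≤ x. Since x ≤ k, x = k. Since x ≤ d, k ≤ d. l < k, so l < d. Then l + h < d + h.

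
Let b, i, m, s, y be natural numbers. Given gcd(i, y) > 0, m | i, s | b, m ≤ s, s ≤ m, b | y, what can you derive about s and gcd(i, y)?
s ≤ gcd(i, y)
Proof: From m ≤ s and s ≤ m, m = s. Since m | i, s | i. s | b and b | y, therefore s | y. s | i, so s | gcd(i, y). gcd(i, y) > 0, so s ≤ gcd(i, y).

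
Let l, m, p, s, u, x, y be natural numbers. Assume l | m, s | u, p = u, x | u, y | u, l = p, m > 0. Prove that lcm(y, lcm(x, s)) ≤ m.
x | u and s | u, so lcm(x, s) | u. Since y | u, lcm(y, lcm(x, s)) | u. Since l = p and p = u, l = u. Because l | m, u | m. Since lcm(y, lcm(x, s)) | u, lcm(y, lcm(x, s)) | m. Since m > 0, lcm(y, lcm(x, s)) ≤ m.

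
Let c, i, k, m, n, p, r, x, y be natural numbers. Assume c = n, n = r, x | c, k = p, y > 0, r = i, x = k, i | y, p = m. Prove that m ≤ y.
Because k = p and p = m, k = m. Because c = n and x | c, x | n. Since n = r, x | r. r = i, so x | i. x = k, so k | i. Since i | y, k | y. k = m, so m | y. Since y > 0, m ≤ y.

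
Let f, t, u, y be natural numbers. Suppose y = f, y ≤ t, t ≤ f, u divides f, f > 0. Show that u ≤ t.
y = f and y ≤ t, hence f ≤ t. Since t ≤ f, f = t. u divides f and f > 0, thus u ≤ f. Since f = t, u ≤ t.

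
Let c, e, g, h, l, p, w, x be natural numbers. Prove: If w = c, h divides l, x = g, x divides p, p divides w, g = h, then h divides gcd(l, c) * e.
Because x = g and g = h, x = h. x divides p and p divides w, hence x divides w. Because w = c, x divides c. x = h, so h divides c. Since h divides l, h divides gcd(l, c). Then h divides gcd(l, c) * e.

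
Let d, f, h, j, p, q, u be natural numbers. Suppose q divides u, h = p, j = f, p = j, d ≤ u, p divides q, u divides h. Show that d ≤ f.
Because p = j and j = f, p = f. From h = p and u divides h, u divides p. p divides q and q divides u, thus p divides u. u divides p, so u = p. d ≤ u, so d ≤ p. Since p = f, d ≤ f.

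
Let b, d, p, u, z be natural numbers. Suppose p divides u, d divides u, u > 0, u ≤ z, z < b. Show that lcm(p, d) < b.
Since p divides u and d divides u, lcm(p, d) divides u. u > 0, so lcm(p, d) ≤ u. u ≤ z and z < b, therefore u < b. Since lcm(p, d) ≤ u, lcm(p, d) < b.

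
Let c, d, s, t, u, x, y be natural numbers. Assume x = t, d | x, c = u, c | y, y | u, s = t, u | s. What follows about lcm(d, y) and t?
lcm(d, y) | t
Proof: x = t and d | x, thus d | t. From c = u and c | y, u | y. y | u, so u = y. s = t and u | s, hence u | t. u = y, so y | t. d | t, so lcm(d, y) | t.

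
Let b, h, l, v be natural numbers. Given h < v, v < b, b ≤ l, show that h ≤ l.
From h < v and v < b, h < b. From b ≤ l, h < l. Then h ≤ l.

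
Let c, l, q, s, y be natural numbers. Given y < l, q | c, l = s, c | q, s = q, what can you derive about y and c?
y < c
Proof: Since l = s and s = q, l = q. q | c and c | q, hence q = c. From l = q, l = c. y < l, so y < c.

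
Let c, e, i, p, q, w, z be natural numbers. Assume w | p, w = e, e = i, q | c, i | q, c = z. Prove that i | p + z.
Since w = e and e = i, w = i. Since w | p, i | p. c = z and q | c, therefore q | z. i | q, so i | z. Since i | p, i | p + z.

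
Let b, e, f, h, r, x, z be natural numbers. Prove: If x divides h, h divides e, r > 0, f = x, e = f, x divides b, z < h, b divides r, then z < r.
Since e = f and h divides e, h divides f. Since f = x, h divides x. x divides h, so x = h. x divides b and b divides r, so x divides r. x = h, so h divides r. Since r > 0, h ≤ r. Since z < h, z < r.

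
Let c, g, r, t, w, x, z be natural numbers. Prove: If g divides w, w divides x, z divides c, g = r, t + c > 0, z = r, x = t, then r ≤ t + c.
g = r and g divides w, so r divides w. Because w divides x, r divides x. Since x = t, r divides t. z = r and z divides c, hence r divides c. r divides t, so r divides t + c. Since t + c > 0, r ≤ t + c.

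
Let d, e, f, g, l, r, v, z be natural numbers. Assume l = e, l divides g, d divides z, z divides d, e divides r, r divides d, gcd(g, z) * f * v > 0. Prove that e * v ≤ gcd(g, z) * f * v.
From l = e and l divides g, e divides g. Since d divides z and z divides d, d = z. From e divides r and r divides d, e divides d. Since d = z, e divides z. Since e divides g, e divides gcd(g, z). Then e divides gcd(g, z) * f. Then e * v divides gcd(g, z) * f * v. gcd(g, z) * f * v > 0, so e * v ≤ gcd(g, z) * f * v.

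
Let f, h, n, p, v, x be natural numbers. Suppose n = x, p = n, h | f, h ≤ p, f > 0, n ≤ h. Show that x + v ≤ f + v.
p = n and h ≤ p, thus h ≤ n. Since n ≤ h, h = n. From n = x, h = x. h | f and f > 0, thus h ≤ f. From h = x, x ≤ f. Then x + v ≤ f + v.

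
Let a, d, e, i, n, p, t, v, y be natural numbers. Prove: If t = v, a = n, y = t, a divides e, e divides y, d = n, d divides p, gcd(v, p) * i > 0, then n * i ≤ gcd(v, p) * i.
Since a divides e and e divides y, a divides y. y = t, so a divides t. Since a = n, n divides t. Since t = v, n divides v. From d = n and d divides p, n divides p. Since n divides v, n divides gcd(v, p). Then n * i divides gcd(v, p) * i. Since gcd(v, p) * i > 0, n * i ≤ gcd(v, p) * i.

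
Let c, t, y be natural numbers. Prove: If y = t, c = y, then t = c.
c = y and y = t, thus c = t. Then t = c.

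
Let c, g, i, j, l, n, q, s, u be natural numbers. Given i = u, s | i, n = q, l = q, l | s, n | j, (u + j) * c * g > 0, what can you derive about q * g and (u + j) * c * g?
q * g ≤ (u + j) * c * g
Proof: l | s and s | i, thus l | i. i = u, so l | u. l = q, so q | u. n = q and n | j, so q | j. From q | u, q | u + j. Then q | (u + j) * c. Then q * g | (u + j) * c * g. Since (u + j) * c * g > 0, q * g ≤ (u + j) * c * g.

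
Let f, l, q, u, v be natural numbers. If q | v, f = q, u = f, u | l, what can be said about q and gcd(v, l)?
q | gcd(v, l)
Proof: From u = f and f = q, u = q. Since u | l, q | l. q | v, so q | gcd(v, l).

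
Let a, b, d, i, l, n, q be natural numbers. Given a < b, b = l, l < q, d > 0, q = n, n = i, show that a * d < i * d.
b = l and a < b, thus a < l. Since q = n and l < q, l < n. n = i, so l < i. a < l, so a < i. From d > 0, by multiplying by a positive, a * d < i * d.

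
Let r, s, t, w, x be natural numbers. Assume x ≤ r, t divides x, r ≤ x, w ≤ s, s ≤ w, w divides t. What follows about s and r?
s divides r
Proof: Since w ≤ s and s ≤ w, w = s. x ≤ r and r ≤ x, thus x = r. Because w divides t and t divides x, w divides x. Since x = r, w divides r. Since w = s, s divides r.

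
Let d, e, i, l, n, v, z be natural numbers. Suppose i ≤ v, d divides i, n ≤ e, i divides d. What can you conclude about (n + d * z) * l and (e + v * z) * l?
(n + d * z) * l ≤ (e + v * z) * l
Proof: From i divides d and d divides i, i = d. Since i ≤ v, d ≤ v. By multiplying by a non-negative, d * z ≤ v * z. From n ≤ e, n + d * z ≤ e + v * z. By multiplying by a non-negative, (n + d * z) * l ≤ (e + v * z) * l.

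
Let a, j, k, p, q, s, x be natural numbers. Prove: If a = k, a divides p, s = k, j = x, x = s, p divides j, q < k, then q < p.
Since a = k and a divides p, k divides p. j = x and x = s, thus j = s. Since p divides j, p divides s. s = k, so p divides k. k divides p, so k = p. Since q < k, q < p.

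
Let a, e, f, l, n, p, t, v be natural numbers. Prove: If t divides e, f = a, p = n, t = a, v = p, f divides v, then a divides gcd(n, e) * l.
Since v = p and f divides v, f divides p. f = a, so a divides p. Since p = n, a divides n. t = a and t divides e, so a divides e. a divides n, so a divides gcd(n, e). Then a divides gcd(n, e) * l.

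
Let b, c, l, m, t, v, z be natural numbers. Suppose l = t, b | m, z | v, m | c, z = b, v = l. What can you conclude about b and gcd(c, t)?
b | gcd(c, t)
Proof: Since b | m and m | c, b | c. Because v = l and l = t, v = t. z = b and z | v, thus b | v. Since v = t, b | t. Since b | c, b | gcd(c, t).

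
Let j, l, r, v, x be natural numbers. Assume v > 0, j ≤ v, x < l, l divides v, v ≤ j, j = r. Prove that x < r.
v ≤ j and j ≤ v, so v = j. j = r, so v = r. l divides v and v > 0, thus l ≤ v. Because x < l, x < v. v = r, so x < r.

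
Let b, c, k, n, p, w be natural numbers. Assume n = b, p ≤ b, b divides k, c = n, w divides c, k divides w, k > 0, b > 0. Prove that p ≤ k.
Because b divides k and k > 0, b ≤ k. c = n and n = b, so c = b. Because k divides w and w divides c, k divides c. c = b, so k divides b. Since b > 0, k ≤ b. b ≤ k, so b = k. Since p ≤ b, p ≤ k.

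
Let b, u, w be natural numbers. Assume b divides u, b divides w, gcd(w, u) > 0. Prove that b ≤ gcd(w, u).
b divides w and b divides u, so b divides gcd(w, u). Because gcd(w, u) > 0, b ≤ gcd(w, u).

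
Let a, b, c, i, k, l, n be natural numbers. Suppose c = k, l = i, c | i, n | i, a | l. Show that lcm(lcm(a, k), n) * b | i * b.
Since l = i and a | l, a | i. Because c = k and c | i, k | i. Because a | i, lcm(a, k) | i. From n | i, lcm(lcm(a, k), n) | i. Then lcm(lcm(a, k), n) * b | i * b.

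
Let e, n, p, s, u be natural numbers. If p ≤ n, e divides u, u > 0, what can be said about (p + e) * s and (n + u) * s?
(p + e) * s ≤ (n + u) * s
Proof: Because e divides u and u > 0, e ≤ u. From p ≤ n, p + e ≤ n + u. By multiplying by a non-negative, (p + e) * s ≤ (n + u) * s.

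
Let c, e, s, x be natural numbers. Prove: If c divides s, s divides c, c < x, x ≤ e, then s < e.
c divides s and s divides c, therefore c = s. c < x, so s < x. x ≤ e, so s < e.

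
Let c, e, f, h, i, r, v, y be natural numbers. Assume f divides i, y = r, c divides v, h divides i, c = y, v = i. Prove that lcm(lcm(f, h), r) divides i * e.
f divides i and h divides i, hence lcm(f, h) divides i. Since c = y and c divides v, y divides v. From v = i, y divides i. y = r, so r divides i. lcm(f, h) divides i, so lcm(lcm(f, h), r) divides i. Then lcm(lcm(f, h), r) divides i * e.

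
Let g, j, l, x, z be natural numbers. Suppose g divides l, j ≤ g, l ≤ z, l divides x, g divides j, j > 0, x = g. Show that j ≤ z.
x = g and l divides x, therefore l divides g. g divides l, so l = g. g divides j and j > 0, therefore g ≤ j. Since j ≤ g, g = j. Since l = g, l = j. l ≤ z, so j ≤ z.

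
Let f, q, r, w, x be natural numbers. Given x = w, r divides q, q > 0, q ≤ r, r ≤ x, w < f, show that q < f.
Since r divides q and q > 0, r ≤ q. q ≤ r, so r = q. r ≤ x, so q ≤ x. Since x = w, q ≤ w. w < f, so q < f.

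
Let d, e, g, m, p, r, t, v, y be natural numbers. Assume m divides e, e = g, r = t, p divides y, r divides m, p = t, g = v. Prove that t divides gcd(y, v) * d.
Since p = t and p divides y, t divides y. r = t and r divides m, so t divides m. e = g and m divides e, thus m divides g. Since g = v, m divides v. t divides m, so t divides v. t divides y, so t divides gcd(y, v). Then t divides gcd(y, v) * d.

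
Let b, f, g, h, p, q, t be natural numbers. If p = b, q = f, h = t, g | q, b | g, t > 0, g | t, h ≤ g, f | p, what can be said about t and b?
t = b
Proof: Since h = t and h ≤ g, t ≤ g. Since g | t and t > 0, g ≤ t. From t ≤ g, t = g. Since q = f and g | q, g | f. Because p = b and f | p, f | b. From g | f, g | b. Since b | g, g = b. t = g, so t = b.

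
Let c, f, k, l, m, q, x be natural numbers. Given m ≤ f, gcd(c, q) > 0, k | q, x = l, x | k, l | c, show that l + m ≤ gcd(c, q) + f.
Because x | k and k | q, x | q. Since x = l, l | q. Since l | c, l | gcd(c, q). gcd(c, q) > 0, so l ≤ gcd(c, q). Since m ≤ f, l + m ≤ gcd(c, q) + f.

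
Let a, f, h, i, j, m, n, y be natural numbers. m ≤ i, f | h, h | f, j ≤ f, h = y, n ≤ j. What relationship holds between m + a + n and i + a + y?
m + a + n ≤ i + a + y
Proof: m ≤ i, hence m + a ≤ i + a. From f | h and h | f, f = h. h = y, so f = y. Because n ≤ j and j ≤ f, n ≤ f. Since f = y, n ≤ y. Since m + a ≤ i + a, m + a + n ≤ i + a + y.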